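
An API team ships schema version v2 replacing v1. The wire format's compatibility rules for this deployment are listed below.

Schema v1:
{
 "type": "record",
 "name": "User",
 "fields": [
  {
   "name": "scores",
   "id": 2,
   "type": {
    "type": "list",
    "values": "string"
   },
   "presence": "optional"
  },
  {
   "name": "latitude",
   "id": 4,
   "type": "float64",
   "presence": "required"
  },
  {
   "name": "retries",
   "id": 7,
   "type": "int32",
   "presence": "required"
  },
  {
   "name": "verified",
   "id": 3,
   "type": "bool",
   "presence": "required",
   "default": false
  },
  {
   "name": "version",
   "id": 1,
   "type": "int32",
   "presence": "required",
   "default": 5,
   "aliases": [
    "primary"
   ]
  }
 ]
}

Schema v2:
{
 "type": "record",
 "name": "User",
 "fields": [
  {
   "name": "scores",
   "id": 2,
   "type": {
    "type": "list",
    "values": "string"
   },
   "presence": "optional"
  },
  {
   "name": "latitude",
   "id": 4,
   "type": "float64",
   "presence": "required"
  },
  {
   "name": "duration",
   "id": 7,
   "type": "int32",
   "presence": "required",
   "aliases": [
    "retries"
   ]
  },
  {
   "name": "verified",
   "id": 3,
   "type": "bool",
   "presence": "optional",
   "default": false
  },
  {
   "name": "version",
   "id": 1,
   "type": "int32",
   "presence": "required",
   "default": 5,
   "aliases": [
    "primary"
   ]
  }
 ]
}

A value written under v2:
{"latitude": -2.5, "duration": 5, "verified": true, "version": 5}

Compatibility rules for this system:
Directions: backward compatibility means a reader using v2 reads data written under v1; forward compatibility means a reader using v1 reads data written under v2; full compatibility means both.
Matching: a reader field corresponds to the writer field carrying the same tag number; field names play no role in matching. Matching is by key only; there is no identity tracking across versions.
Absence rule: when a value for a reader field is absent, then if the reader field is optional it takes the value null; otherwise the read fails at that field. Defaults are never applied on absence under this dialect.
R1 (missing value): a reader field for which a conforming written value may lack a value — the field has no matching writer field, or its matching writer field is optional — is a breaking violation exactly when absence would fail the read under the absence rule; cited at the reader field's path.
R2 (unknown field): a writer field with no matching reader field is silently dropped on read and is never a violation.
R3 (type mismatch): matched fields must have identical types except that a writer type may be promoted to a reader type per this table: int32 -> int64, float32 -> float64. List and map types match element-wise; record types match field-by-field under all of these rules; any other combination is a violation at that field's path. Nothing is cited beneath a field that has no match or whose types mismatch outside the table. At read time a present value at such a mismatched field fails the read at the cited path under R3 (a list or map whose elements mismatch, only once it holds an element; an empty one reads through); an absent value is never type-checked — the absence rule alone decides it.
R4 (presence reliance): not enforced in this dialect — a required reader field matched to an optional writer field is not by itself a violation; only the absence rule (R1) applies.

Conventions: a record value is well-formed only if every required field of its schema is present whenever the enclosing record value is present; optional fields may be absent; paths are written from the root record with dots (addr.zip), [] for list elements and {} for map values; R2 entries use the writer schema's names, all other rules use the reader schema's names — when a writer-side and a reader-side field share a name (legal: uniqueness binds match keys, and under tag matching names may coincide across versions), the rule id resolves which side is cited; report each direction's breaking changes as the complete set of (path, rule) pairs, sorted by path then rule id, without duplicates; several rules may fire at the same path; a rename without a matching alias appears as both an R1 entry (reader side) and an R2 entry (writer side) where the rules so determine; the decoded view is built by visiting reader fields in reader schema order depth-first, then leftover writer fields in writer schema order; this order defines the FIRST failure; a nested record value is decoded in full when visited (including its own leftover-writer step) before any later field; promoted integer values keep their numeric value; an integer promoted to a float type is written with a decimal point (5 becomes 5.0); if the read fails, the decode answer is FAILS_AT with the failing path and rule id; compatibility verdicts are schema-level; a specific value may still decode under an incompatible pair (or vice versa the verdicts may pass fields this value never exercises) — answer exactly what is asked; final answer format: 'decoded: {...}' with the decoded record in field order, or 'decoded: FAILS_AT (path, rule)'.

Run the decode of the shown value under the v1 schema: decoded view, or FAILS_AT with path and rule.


the writer's type comes first in each User pair
migrating the User value to v1:
  scores := null (absent, optional -> null)
  latitude := -2.5
  retries := 5 (from writer duration)
  verified := true
  version := 5
  => decoded: {"scores": null, "latitude": -2.5, "retries": 5, "verified": true, "version": 5}
diffs on User not affecting the asked answer:
  renamed field retries to duration in record User (alias retries declared on the renamed field) -> triggers nothing under the printed rules; the User answer is the same either way
  field verified in record User: required changed to optional -> matters for User compatibility verdicts, not for this value's decode

decoded: {"scores": null, "latitude": -2.5, "retries": 5, "verified": true, "version": 5}


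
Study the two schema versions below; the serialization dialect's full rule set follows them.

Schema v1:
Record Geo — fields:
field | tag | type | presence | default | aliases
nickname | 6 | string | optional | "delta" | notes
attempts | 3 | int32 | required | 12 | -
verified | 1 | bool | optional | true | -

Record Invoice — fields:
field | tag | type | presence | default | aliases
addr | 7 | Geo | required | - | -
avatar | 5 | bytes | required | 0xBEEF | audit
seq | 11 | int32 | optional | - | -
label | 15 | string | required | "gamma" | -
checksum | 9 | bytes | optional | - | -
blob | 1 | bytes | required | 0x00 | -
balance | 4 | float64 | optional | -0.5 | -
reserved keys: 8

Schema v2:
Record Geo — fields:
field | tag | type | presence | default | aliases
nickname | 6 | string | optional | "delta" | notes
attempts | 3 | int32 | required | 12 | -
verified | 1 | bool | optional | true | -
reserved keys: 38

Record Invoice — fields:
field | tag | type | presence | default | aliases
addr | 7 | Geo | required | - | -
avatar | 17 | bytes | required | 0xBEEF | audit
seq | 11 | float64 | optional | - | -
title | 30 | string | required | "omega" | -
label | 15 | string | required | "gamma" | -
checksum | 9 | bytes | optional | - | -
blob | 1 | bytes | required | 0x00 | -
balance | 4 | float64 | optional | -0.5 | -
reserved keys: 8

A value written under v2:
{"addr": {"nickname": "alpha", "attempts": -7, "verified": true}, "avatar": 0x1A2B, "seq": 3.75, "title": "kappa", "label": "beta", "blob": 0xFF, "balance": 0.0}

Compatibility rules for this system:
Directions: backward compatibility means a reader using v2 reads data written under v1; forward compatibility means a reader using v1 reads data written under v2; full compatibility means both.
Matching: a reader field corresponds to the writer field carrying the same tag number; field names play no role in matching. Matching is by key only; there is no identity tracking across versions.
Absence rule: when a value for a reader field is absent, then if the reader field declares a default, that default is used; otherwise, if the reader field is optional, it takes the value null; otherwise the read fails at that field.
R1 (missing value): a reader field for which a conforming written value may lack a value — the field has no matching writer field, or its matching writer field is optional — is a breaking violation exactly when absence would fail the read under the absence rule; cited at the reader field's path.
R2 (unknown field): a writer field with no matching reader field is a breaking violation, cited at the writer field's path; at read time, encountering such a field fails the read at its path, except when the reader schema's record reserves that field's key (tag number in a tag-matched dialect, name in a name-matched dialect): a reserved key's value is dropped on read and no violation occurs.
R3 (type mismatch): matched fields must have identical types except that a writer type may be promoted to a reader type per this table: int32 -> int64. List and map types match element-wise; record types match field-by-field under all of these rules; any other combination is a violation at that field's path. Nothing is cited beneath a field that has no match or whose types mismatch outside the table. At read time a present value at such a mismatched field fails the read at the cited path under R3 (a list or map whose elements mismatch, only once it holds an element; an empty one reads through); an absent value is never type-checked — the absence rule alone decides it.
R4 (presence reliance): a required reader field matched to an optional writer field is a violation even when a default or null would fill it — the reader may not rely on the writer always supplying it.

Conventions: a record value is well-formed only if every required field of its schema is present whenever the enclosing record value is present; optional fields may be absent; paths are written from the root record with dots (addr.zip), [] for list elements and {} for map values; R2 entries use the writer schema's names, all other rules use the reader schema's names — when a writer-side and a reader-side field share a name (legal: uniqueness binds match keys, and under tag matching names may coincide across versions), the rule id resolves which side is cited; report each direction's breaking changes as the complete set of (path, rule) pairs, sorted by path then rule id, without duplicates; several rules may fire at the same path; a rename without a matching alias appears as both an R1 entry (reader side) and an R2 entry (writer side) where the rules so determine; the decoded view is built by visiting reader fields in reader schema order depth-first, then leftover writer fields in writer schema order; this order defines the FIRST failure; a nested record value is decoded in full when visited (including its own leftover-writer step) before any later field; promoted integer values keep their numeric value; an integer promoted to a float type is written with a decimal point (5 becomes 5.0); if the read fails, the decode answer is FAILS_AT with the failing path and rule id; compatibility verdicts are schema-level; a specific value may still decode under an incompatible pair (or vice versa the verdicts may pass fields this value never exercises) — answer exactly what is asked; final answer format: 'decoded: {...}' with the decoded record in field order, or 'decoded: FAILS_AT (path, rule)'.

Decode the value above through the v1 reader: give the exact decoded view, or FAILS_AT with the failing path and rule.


decoded: FAILS_AT (seq, R3)

in Invoice below, arrows point writer -> reader
decoding the Invoice value with the v1 reader:
  addr.nickname := "alpha"
  addr.attempts := -7
  addr.verified := true
  avatar := 0xBEEF (missing; default applied)
  read fails at seq under R3
  => FAILS_AT (seq, R3)
diffs on Invoice not affecting the asked answer:
  added field title to record Invoice: required string, tag 30, default "omega" (in v2 it sits immediately before label) -> matters for Invoice compatibility verdicts, not for this value's decode
  field avatar in record Invoice: tag 5 changed to 17 -> matters for Invoice compatibility verdicts, not for this value's decode


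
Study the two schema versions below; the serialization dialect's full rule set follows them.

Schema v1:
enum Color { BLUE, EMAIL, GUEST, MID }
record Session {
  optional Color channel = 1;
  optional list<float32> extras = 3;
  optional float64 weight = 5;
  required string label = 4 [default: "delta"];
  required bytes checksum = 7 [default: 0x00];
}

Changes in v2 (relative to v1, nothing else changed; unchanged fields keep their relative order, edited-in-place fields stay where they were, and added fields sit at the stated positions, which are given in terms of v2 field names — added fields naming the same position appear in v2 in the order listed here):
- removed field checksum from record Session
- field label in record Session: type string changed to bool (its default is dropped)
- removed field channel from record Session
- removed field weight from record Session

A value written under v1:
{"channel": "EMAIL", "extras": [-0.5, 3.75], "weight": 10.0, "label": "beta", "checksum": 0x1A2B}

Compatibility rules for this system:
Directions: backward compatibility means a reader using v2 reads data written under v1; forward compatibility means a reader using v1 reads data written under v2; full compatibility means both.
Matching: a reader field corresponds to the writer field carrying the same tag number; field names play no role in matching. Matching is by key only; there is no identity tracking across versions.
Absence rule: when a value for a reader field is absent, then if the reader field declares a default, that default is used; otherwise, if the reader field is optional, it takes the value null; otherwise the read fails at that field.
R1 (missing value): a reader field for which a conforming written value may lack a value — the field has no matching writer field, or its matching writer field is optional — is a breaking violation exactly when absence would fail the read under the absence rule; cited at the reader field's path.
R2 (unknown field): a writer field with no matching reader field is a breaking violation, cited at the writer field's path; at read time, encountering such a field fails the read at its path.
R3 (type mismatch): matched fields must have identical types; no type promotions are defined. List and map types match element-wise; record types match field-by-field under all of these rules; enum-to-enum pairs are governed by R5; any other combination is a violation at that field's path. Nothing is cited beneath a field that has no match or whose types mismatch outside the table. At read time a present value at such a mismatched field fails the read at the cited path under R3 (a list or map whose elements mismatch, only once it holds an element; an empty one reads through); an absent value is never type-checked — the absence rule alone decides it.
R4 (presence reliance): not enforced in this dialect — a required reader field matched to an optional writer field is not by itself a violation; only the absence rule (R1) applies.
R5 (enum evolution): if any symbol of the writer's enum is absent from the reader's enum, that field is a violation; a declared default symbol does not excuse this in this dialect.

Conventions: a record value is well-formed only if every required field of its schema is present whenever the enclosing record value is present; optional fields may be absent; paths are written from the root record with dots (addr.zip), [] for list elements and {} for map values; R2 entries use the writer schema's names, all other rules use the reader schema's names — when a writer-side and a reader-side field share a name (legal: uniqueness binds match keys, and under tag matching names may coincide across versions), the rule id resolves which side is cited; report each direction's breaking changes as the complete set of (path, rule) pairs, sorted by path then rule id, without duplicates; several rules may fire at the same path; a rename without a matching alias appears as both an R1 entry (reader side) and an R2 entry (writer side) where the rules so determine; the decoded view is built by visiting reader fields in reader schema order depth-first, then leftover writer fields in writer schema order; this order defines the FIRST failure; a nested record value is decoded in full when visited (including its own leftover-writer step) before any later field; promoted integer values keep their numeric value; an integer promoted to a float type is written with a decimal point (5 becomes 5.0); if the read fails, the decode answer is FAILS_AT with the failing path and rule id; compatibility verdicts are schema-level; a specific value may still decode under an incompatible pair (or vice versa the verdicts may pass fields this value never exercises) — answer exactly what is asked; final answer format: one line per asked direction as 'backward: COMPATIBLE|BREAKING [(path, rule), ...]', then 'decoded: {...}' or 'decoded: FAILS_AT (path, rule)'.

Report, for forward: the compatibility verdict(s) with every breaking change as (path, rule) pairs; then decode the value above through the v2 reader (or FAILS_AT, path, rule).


forward: BREAKING [(label, R3)]; decoded: FAILS_AT (label, R3)

the writer's type comes first in each Session pair
forward for Session (reader v1, writer v2):
  channel: no writer match
  list<float32> -> list<float32>, writer optional: extras aligns to extras
  weight: no writer match
  bool -> string, writer required: label aligns to label
  checksum: no writer match
  R3 fires at label
  forward on Session therefore BREAKING (1)
migrating the Session value to v2:
  extras := [-0.5, 3.75]
  read fails at label under R3
  => FAILS_AT (label, R3)
checking off the Session differences that do not matter here:
  removed field checksum from record Session -> fires only in the backward direction of Session, which is not asked here
  removed field channel from record Session -> fires only in the backward direction of Session, which is not asked here
  removed field weight from record Session -> fires only in the backward direction of Session, which is not asked here


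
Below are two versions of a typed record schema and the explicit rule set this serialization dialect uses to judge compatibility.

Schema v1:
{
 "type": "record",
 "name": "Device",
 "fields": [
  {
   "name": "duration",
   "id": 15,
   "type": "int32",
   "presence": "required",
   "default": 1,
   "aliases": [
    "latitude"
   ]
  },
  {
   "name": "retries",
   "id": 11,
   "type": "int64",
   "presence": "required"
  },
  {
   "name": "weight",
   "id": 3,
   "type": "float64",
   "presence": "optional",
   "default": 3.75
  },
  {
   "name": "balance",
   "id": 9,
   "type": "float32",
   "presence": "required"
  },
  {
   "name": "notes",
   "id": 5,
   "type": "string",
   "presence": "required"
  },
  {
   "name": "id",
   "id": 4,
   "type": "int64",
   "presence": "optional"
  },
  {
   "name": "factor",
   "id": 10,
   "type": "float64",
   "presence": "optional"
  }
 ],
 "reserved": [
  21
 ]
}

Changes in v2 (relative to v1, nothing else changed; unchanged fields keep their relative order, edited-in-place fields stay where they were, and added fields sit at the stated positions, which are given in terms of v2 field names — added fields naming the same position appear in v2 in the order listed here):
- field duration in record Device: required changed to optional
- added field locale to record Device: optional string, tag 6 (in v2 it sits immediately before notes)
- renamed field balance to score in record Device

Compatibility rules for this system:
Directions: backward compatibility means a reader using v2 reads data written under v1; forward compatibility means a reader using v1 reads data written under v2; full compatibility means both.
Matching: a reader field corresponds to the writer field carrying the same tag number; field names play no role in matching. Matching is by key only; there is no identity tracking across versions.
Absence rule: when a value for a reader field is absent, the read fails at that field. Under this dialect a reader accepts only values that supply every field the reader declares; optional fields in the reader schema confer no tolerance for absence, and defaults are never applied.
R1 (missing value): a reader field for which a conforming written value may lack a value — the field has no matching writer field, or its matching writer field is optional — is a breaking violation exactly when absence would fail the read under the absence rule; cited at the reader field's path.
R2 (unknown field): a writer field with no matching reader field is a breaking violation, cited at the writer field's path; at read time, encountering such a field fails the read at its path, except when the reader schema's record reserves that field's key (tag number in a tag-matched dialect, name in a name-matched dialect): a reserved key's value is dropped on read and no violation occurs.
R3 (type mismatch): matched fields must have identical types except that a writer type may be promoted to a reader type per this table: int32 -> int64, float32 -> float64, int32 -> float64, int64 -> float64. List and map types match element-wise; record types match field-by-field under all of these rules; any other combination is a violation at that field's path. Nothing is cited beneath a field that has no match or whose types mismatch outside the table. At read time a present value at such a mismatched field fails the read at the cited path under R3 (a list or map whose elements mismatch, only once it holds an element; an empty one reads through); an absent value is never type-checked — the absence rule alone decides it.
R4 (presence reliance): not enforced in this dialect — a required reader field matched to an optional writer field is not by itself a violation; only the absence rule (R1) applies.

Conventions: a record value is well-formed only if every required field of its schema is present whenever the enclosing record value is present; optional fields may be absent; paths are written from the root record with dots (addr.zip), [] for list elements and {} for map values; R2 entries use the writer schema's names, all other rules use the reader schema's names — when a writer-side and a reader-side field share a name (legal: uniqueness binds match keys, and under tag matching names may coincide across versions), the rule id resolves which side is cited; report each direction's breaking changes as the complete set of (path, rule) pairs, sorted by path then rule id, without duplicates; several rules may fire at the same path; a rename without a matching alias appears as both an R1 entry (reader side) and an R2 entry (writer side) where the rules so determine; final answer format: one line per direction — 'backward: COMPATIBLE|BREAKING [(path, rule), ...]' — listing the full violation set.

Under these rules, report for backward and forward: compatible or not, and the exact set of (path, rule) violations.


arrows below run writer -> reader for Device
checking backward for Device: reader v2 against writer v1:
  duration: paired with writer duration (int32 -> int32; writer required)
  retries: paired with writer retries (int64 -> int64; writer required)
  weight: paired with writer weight (float64 -> float64; writer optional)
  score: paired with writer balance (float32 -> float32; writer required)
  no writer field matches reader locale
  notes: paired with writer notes (string -> string; writer required)
  id: paired with writer id (int64 -> int64; writer optional)
  factor: paired with writer factor (float64 -> float64; writer optional)
  rule R1 violated at factor
  rule R1 violated at id
  rule R1 violated at locale
  rule R1 violated at weight
  => 4 violation(s): backward is BREAKING for Device
checking forward for Device: reader v1 against writer v2:
  duration: paired with writer duration (int32 -> int32; writer optional)
  retries: paired with writer retries (int64 -> int64; writer required)
  weight: paired with writer weight (float64 -> float64; writer optional)
  balance: paired with writer score (float32 -> float32; writer required)
  notes: paired with writer notes (string -> string; writer required)
  id: paired with writer id (int64 -> int64; writer optional)
  factor: paired with writer factor (float64 -> float64; writer optional)
  leftover writer field: locale
  rule R1 violated at duration
  rule R1 violated at factor
  rule R1 violated at id
  rule R2 violated at locale
  rule R1 violated at weight
  => 5 violation(s): forward is BREAKING for Device

backward: BREAKING [(factor, R1), (id, R1), (locale, R1), (weight, R1)]; forward: BREAKING [(duration, R1), (factor, R1), (id, R1), (locale, R2), (weight, R1)]


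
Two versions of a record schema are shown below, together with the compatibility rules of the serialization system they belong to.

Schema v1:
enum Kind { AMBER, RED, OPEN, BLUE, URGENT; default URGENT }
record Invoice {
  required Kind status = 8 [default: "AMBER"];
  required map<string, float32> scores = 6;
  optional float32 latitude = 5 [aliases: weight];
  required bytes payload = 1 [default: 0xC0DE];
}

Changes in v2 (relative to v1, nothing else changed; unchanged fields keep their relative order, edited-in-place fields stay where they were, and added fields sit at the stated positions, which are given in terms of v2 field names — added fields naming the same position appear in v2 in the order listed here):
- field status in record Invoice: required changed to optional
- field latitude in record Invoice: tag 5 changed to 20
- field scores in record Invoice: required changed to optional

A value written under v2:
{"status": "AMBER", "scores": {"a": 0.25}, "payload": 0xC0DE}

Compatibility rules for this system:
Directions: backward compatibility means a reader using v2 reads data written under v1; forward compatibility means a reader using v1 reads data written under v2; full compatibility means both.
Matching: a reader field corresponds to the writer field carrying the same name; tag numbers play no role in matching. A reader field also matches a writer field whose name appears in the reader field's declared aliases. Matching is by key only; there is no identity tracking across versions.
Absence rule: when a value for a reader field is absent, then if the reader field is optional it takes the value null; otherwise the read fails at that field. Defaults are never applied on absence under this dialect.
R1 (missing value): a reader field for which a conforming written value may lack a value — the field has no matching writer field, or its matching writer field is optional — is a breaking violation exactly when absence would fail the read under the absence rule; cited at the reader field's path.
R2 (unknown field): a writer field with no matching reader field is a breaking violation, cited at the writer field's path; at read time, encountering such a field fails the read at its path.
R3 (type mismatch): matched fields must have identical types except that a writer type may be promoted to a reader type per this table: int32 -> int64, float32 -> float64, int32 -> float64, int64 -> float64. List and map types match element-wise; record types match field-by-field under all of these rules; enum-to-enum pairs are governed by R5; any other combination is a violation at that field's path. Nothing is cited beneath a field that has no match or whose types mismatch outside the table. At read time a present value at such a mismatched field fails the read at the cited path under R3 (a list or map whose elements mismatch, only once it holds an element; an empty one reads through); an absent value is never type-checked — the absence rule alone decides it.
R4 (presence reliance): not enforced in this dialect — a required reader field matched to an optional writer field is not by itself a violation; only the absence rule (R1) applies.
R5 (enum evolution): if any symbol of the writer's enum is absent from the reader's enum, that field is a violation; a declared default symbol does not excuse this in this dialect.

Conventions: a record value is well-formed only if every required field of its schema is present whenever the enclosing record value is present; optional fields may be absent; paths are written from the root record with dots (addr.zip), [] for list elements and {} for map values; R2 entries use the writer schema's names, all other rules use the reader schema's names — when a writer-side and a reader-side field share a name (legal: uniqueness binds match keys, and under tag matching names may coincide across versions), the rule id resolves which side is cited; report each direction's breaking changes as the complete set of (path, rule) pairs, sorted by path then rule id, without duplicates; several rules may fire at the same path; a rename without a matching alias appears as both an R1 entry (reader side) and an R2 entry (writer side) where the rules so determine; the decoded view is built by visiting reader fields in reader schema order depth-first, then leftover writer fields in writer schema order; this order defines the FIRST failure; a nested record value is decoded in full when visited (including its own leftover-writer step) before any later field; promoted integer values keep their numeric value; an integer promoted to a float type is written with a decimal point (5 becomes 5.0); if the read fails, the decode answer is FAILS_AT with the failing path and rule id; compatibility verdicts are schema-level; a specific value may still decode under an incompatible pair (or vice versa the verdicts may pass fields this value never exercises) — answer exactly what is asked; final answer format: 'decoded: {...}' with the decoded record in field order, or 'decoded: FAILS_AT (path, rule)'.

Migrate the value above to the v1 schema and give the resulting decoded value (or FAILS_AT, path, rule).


decoded: {"status": "AMBER", "scores": {"a": 0.25}, "latitude": null, "payload": 0xC0DE}

each type pair in Invoice: writer, then reader
decode (reader v1):
  status := "AMBER"
  scores := {"a": 0.25}
  latitude := null (missing; optional => null)
  payload := 0xC0DE
  => decoded: {"status": "AMBER", "scores": {"a": 0.25}, "latitude": null, "payload": 0xC0DE}
checking off the Invoice differences that do not matter here:
  field status in record Invoice: required changed to optional -> affects the rule determinations only; this particular Invoice value decodes identically
  field latitude in record Invoice: tag 5 changed to 20 -> inert under this dialect — no rule fires on Invoice and the result does not move
  field scores in record Invoice: required changed to optional -> affects the rule determinations only; this particular Invoice value decodes identically


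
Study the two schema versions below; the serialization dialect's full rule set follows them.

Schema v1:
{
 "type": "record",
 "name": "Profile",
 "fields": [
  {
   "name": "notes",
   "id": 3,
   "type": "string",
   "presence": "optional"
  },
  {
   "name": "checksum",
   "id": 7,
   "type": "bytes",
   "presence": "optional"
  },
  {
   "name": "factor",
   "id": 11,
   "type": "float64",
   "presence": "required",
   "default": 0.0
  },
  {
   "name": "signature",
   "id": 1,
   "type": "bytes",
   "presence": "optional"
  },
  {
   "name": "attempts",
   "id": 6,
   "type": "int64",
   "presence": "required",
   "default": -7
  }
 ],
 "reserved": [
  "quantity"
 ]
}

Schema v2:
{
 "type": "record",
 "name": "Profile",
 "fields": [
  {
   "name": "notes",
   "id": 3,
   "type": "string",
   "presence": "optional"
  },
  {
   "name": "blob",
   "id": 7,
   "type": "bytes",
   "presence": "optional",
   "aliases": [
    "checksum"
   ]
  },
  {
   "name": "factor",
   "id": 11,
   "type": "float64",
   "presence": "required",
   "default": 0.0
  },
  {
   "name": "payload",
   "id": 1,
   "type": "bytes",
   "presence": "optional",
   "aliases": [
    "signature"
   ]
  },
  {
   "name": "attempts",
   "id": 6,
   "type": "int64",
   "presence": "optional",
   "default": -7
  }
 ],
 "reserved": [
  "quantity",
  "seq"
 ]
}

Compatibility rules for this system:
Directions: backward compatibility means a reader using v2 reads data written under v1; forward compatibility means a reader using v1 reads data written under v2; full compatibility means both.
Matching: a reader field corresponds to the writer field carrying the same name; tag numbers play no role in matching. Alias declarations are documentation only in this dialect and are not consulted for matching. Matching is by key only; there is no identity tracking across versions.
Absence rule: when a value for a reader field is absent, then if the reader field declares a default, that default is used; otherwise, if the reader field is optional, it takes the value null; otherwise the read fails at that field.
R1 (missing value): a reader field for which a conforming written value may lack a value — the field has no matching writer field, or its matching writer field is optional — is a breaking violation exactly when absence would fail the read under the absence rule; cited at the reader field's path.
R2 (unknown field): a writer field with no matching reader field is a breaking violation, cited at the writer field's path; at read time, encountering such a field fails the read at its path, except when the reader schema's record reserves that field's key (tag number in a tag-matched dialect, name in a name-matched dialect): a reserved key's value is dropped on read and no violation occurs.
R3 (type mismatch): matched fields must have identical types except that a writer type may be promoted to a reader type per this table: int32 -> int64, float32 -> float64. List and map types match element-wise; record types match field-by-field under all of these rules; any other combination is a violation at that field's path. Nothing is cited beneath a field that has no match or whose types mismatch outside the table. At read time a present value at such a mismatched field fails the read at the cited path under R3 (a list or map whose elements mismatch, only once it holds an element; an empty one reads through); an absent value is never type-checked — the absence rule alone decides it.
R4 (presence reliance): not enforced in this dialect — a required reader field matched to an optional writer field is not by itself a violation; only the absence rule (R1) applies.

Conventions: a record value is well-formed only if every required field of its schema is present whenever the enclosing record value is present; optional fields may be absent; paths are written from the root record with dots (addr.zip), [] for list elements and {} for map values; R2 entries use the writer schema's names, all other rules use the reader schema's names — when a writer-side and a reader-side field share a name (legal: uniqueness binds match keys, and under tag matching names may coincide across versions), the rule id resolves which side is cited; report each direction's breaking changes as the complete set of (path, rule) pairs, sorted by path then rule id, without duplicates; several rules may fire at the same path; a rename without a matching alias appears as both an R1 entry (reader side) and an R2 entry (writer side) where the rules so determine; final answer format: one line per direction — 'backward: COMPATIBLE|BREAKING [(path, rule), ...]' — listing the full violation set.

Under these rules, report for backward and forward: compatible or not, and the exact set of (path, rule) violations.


backward: BREAKING [(checksum, R2), (signature, R2)]; forward: BREAKING [(blob, R2), (payload, R2)]

arrows below run writer -> reader for Profile
backward analysis of Profile with v2 as reader and v1 as writer:
  notes: paired with writer notes (string -> string; writer optional)
  blob: no writer-side match
  factor: paired with writer factor (float64 -> float64; writer required)
  payload: no writer-side match
  attempts: paired with writer attempts (int64 -> int64; writer required)
  writer checksum: unknown to reader
  writer signature: unknown to reader
  breaking: (checksum, R2)
  breaking: (signature, R2)
  backward on Profile therefore BREAKING (2)
forward analysis of Profile with v1 as reader and v2 as writer:
  notes: paired with writer notes (string -> string; writer optional)
  checksum: no writer-side match
  factor: paired with writer factor (float64 -> float64; writer required)
  signature: no writer-side match
  attempts: paired with writer attempts (int64 -> int64; writer optional)
  writer blob: unknown to reader
  writer payload: unknown to reader
  breaking: (blob, R2)
  breaking: (payload, R2)
  forward on Profile therefore BREAKING (2)


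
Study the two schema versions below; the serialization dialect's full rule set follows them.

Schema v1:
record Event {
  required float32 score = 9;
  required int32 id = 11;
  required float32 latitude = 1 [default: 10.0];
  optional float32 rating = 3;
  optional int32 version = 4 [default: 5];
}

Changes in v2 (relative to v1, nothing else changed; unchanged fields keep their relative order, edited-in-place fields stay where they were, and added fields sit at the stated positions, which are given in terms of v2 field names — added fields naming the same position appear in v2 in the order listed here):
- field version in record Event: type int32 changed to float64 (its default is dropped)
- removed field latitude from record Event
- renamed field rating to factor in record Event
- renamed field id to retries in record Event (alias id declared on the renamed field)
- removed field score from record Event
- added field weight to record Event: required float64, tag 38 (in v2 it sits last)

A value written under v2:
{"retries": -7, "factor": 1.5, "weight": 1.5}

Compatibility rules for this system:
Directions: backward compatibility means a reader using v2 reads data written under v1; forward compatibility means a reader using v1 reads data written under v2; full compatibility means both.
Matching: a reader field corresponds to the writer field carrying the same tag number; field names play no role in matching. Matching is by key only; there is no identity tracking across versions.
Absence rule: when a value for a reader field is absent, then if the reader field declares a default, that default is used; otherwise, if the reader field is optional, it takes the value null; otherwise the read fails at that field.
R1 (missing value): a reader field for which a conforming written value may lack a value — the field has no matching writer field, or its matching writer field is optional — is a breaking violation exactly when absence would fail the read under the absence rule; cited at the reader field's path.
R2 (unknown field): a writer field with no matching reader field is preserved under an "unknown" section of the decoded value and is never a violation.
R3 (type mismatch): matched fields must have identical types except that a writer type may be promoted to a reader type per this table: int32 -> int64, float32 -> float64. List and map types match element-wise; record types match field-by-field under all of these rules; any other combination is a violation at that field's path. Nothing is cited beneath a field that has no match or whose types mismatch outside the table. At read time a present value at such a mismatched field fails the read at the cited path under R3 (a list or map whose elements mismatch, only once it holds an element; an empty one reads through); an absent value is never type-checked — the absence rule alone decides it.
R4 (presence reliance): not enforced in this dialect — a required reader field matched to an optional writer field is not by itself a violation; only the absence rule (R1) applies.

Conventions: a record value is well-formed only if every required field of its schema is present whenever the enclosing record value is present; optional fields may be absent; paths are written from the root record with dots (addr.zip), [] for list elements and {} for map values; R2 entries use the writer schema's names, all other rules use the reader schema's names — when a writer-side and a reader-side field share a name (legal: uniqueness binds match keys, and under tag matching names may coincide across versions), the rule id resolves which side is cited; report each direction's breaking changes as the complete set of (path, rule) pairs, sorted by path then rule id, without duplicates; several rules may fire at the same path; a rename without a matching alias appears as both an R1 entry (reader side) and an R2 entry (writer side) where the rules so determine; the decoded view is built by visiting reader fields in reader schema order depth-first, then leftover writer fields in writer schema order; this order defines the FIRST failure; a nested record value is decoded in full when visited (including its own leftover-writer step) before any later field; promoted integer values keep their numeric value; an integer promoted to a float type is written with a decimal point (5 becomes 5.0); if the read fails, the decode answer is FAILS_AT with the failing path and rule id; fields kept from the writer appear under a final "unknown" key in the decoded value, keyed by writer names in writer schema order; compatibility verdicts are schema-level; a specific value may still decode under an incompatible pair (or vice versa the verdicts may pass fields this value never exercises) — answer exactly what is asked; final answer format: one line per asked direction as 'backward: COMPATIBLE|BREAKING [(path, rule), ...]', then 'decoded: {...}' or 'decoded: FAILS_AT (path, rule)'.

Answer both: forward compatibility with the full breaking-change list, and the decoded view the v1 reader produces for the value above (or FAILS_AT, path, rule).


the writer's type comes first in each Event pair
forward for Event (reader v1, writer v2):
  score has no writer counterpart
  int32 -> int32, writer required: id aligns to retries
  latitude has no writer counterpart
  float32 -> float32, writer optional: rating aligns to factor
  float64 -> int32, writer optional: version aligns to version
  writer weight: unknown to reader
  rule R1 violated at score
  rule R3 violated at version
  forward on Event therefore BREAKING (2)
decoding the Event value with the v1 reader:
  read fails at score under R1 (no fill)
  => FAILS_AT (score, R1)
remaining Event differences; none change what is asked:
  removed field latitude from record Event -> inert for the asked Event verdict: nothing fires
  renamed field rating to factor in record Event -> inert for the asked Event verdict: nothing fires
  renamed field id to retries in record Event (alias id declared on the renamed field) -> inert for the asked Event verdict: nothing fires
  added field weight to record Event: required float64, tag 38 (in v2 it sits last) -> its effect on Event is confined to the backward direction, not asked

forward: BREAKING [(score, R1), (version, R3)]; decoded: FAILS_AT (score, R1)
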